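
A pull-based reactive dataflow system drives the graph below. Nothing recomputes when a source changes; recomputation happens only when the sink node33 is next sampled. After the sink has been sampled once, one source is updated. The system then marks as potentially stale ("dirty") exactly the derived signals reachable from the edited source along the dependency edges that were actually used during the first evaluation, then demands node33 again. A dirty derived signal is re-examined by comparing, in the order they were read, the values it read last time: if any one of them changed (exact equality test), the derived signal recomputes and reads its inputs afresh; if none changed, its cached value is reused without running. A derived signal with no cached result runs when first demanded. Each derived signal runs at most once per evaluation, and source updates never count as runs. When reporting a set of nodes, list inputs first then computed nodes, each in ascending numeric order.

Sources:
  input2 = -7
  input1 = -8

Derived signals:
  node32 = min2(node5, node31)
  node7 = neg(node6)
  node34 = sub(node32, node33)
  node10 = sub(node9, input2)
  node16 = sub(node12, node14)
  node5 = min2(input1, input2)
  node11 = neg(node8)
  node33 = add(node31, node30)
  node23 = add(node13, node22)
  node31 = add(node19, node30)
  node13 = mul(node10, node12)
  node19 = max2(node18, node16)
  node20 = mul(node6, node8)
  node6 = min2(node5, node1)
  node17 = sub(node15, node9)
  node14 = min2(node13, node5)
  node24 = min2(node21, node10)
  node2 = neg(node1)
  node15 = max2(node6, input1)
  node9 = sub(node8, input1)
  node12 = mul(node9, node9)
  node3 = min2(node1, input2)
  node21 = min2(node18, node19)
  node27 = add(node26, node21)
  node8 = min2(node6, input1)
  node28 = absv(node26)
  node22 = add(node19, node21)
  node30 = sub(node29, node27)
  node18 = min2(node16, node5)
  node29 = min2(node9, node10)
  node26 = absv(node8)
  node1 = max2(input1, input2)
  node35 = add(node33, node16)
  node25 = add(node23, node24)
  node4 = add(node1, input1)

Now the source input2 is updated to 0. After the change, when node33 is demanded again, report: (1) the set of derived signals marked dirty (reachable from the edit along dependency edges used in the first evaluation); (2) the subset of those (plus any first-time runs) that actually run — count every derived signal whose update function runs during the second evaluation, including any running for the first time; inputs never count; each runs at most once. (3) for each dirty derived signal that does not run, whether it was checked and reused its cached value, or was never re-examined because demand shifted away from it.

First evaluation (everything demanded from the output):
  node1 = max2(-8, -7) = -7
  node5 = min2(-8, -7) = -8
  node6 = min2(-8, -7) = -8
  node8 = min2(-8, -8) = -8
  node9 = sub(-8, -8) = 0
  node10 = sub(0, -7) = 7
  node12 = mul(0, 0) = 0
  node13 = mul(7, 0) = 0
  node14 = min2(0, -8) = -8
  node16 = sub(0, -8) = 8
  node18 = min2(8, -8) = -8
  node19 = max2(-8, 8) = 8
  node21 = min2(-8, 8) = -8
  node26 = absv(-8) = 8
  node27 = add(8, -8) = 0
  node29 = min2(0, 7) = 0
  node30 = sub(0, 0) = 0
  node31 = add(8, 0) = 8
  node33 = add(8, 0) = 8

Propagation after the edit:
  node1: runs — input2 -7->0; result 0.
  node5: runs — input2 -7->0; result -8 (same value as before).
  node6: runs — node1 -7->0; result -8 (same value as before).
  node8: checked — values it read are unchanged (node6 unchanged, input1 unchanged); reused cached -8 without running.
  node9: checked — values it read are unchanged (node8 unchanged, input1 unchanged); reused cached 0 without running.
  node10: runs — input2 -7->0; result 0.
  node12: checked — values it read are unchanged (node9 unchanged, node9 unchanged); reused cached 0 without running.
  node13: runs — node10 7->0; result 0 (same value as before).
  node14: checked — values it read are unchanged (node13 unchanged, node5 unchanged); reused cached -8 without running.
  node16: checked — values it read are unchanged (node12 unchanged, node14 unchanged); reused cached 8 without running.
  node18: checked — values it read are unchanged (node16 unchanged, node5 unchanged); reused cached -8 without running.
  node19: checked — values it read are unchanged (node18 unchanged, node16 unchanged); reused cached 8 without running.
  node21: checked — values it read are unchanged (node18 unchanged, node19 unchanged); reused cached -8 without running.
  node26: checked — values it read are unchanged (node8 unchanged); reused cached 8 without running.
  node27: checked — values it read are unchanged (node26 unchanged, node21 unchanged); reused cached 0 without running.
  node29: runs — node10 7->0; result 0 (same value as before).
  node30: checked — values it read are unchanged (node29 unchanged, node27 unchanged); reused cached 0 without running.
  node31: checked — values it read are unchanged (node19 unchanged, node30 unchanged); reused cached 8 without running.
  node33: checked — values it read are unchanged (node31 unchanged, node30 unchanged); reused cached 8 without running.

Key observation: the cutoff stops propagation at node8 — its inputs' values are unchanged, so it reuses its cache.

Marked dirty: node1, node5, node6, node8, node9, node10, node12, node13, node14, node16, node18, node19, node21, node26, node27, node29, node30, node31, node33.
Derived signals that run: node1, node5, node6, node10, node13, node29 — 6 in total.
Checked but reused from cache: node8, node9, node12, node14, node16, node18, node19, node21, node26, node27, node30, node31, node33.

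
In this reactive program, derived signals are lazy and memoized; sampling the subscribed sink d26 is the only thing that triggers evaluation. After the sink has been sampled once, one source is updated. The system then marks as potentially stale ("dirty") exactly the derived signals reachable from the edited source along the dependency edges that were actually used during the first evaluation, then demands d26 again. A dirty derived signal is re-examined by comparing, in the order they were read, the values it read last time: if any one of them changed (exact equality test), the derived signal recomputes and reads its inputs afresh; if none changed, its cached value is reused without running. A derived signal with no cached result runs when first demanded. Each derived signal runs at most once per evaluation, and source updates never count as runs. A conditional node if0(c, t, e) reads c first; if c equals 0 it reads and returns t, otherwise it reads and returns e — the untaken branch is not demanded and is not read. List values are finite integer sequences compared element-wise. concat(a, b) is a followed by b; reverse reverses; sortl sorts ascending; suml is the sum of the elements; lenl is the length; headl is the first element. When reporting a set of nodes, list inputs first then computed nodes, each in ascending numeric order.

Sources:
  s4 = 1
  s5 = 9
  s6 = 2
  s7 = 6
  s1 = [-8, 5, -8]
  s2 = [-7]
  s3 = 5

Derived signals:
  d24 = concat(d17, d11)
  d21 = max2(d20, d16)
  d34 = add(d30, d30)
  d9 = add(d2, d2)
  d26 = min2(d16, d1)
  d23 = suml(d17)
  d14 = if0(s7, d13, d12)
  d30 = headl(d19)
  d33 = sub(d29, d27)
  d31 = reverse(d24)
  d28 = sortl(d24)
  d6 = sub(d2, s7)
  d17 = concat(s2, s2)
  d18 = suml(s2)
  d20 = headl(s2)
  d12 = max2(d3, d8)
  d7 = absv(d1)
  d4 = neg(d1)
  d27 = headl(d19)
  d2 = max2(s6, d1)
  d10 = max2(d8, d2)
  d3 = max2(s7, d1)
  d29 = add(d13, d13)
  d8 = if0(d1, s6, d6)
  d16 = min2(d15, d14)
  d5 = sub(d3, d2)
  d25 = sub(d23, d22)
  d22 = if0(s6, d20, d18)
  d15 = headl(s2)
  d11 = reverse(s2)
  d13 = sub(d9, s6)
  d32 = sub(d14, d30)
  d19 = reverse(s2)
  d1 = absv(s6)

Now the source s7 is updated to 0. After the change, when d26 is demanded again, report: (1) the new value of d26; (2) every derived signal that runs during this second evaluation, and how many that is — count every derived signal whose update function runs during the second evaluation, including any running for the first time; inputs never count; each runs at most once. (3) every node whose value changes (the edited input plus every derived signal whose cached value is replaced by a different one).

Demanding d26 again yields -7.
4 derived signals run: d9, d13, d14, d16.
The nodes whose values change: s7, d14.
Note the branch switch — demand abandons d3, d6, d8, d12, which are never re-examined.

First demand of the output computes:
  d1 = absv(2) = 2
  d2 = max2(2, 2) = 2
  d3 = max2(6, 2) = 6
  d6 = sub(2, 6) = -4
  d8 = if0(d1=2 -> else branch d6) = -4
  d12 = max2(6, -4) = 6
  d14 = if0(s7=6 -> else branch d12) = 6
  d15 = headl([-7]) = -7
  d16 = min2(-7, 6) = -7
  d26 = min2(-7, 2) = -7

After the edit, cleaning proceeds:
  d3: stays stale; no demand reaches it after the flip.
  d6: stays stale; no demand reaches it after the flip.
  d8: stays stale; no demand reaches it after the flip.
  d9: had never run; runs now, result 4.
  d12: stays stale; no demand reaches it after the flip.
  d13: had never run; runs now, result 2.
  d14: a read changed (s7 6->0) — executes, giving 2.
  d16: a read changed (d14 6->2) — executes, giving -7 — identical to its old value.
  d26: dirty, but its reads are unchanged (d16 unchanged, d1 unchanged); cached -7 stands.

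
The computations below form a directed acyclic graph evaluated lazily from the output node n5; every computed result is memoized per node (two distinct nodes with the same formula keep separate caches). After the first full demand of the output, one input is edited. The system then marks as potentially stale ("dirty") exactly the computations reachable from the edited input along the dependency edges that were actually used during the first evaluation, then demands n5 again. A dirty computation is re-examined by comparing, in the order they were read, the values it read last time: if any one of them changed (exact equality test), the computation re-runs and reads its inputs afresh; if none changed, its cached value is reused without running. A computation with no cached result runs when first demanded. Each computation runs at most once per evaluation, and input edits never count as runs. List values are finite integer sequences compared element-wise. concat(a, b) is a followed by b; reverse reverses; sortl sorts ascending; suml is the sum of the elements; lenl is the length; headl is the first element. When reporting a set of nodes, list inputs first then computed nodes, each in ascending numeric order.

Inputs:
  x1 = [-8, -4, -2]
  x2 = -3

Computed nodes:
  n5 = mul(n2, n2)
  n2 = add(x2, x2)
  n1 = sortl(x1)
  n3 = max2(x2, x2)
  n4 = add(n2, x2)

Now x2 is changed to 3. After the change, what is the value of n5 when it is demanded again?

First demand of the output computes:
  n2 = add(-3, -3) = -6
  n5 = mul(-6, -6) = 36

After the edit, cleaning proceeds:
  n2: a read changed (x2 -3->3; x2 -3->3) — executes, giving 6.
  n5: a read changed (n2 -6->6; n2 -6->6) — executes, giving 36 — identical to its old value.

Demanding n5 again yields 36.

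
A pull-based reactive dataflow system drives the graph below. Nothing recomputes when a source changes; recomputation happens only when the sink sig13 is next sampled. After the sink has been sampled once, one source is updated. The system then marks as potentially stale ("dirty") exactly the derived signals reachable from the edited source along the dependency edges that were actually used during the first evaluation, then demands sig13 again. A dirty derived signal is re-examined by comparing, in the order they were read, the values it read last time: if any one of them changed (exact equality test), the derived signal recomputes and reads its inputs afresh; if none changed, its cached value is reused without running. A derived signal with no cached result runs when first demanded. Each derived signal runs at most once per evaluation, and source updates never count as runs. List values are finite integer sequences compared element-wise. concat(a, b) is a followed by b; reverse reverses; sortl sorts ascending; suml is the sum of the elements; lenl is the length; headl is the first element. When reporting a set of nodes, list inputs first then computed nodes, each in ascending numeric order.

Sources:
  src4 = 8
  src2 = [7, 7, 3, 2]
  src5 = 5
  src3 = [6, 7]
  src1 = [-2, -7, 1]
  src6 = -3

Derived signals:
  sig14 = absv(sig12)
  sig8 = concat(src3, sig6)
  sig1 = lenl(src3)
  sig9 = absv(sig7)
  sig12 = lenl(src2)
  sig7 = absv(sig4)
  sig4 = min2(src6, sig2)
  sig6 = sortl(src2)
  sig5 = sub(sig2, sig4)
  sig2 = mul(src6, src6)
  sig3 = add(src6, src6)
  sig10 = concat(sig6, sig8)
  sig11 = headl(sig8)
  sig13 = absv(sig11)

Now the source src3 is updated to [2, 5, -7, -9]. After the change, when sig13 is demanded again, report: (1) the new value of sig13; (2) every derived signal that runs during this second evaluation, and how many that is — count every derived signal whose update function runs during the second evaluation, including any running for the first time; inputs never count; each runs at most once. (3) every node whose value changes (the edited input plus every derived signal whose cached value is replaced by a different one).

First evaluation (everything demanded from the output):
  sig6 = sortl([7, 7, 3, 2]) = [2, 3, 7, 7]
  sig8 = concat([6, 7], [2, 3, 7, 7]) = [6, 7, 2, 3, 7, 7]
  sig11 = headl([6, 7, 2, 3, 7, 7]) = 6
  sig13 = absv(6) = 6

Propagation after the edit:
  sig8: runs — src3 [6, 7]->[2, 5, -7, -9]; result [2, 5, -7, -9, 2, 3, 7, 7].
  sig11: runs — sig8 [6, 7, 2, 3, 7, 7]->[2, 5, -7, -9, 2, 3, 7, 7]; result 2.
  sig13: runs — sig11 6->2; result 2.

New value of sig13: 2.
Derived signals that run: sig8, sig11, sig13 — 3 in total.
Values that change: src3, sig8, sig11, sig13.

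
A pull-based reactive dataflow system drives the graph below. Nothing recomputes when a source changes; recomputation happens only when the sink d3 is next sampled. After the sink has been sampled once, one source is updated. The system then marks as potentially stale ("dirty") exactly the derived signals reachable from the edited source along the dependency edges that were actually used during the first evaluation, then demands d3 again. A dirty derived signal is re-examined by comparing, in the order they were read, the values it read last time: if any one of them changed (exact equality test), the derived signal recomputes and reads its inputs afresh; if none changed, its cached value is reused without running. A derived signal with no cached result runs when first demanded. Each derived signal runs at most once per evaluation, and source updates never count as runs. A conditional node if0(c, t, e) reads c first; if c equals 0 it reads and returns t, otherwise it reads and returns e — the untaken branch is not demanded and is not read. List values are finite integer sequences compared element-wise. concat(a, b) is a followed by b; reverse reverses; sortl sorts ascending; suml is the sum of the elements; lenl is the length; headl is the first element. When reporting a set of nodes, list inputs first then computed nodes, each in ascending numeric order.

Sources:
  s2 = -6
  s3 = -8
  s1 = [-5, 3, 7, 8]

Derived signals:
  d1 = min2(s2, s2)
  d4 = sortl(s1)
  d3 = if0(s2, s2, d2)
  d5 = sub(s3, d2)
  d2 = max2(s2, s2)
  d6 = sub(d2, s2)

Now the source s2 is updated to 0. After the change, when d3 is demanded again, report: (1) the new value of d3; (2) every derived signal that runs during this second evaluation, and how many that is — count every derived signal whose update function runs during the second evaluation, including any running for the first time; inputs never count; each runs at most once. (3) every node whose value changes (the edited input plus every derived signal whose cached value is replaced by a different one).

New value of d3: 0.
Derived signals that run: d3 — 1 in total.
Values that change: s2, d3.
Key observation: a condition flipped, so demand moved to the other branch — d2 is never re-examined.

First evaluation (everything demanded from the output):
  d2 = max2(-6, -6) = -6
  d3 = if0(s2=-6 -> else branch d2) = -6

Propagation after the edit:
  d2: marked dirty but never re-examined — demand shifted away from it.
  d3: runs — s2 -6->0; result 0.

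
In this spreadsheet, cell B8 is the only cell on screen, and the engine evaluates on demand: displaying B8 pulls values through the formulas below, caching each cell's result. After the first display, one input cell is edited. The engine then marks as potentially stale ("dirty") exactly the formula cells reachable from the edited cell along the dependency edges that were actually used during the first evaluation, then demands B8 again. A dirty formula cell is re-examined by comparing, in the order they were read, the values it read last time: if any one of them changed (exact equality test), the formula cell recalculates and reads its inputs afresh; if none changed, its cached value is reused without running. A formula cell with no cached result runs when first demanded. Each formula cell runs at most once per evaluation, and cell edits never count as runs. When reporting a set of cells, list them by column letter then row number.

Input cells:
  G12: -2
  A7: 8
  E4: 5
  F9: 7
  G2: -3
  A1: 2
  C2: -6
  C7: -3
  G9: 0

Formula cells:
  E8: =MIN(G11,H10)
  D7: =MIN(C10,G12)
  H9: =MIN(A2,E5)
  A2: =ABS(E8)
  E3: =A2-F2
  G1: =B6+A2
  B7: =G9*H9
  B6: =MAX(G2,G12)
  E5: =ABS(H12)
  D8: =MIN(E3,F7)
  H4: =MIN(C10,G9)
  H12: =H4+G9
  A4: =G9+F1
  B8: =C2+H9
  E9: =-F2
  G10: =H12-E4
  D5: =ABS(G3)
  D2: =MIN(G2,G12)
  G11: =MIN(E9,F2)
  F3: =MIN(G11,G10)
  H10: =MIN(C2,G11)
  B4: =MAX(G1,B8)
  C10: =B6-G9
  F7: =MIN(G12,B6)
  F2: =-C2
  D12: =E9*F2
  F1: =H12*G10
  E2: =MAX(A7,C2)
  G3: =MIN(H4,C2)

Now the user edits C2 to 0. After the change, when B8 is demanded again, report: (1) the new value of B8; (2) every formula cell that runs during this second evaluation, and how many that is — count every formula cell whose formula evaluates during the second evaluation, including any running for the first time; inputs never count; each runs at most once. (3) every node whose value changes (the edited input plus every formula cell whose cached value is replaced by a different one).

B8 now evaluates to 0.
Run set: A2, B8, E8, E9, F2, G11, H9, H10 (8 run).
Changed values: A2, B8, C2, E8, E9, F2, G11, H9, H10.

Initial pass — values computed on the first demand:
  B6 = MAX(-3, -2) = -2
  C10 = -2 - 0 = -2
  F2 = -(-6) = 6
  E9 = -(6) = -6
  G11 = MIN(-6, 6) = -6
  H4 = MIN(-2, 0) = -2
  H10 = MIN(-6, -6) = -6
  E8 = MIN(-6, -6) = -6
  A2 = ABS(-6) = 6
  H12 = -2 + 0 = -2
  E5 = ABS(-2) = 2
  H9 = MIN(6, 2) = 2
  B8 = -6 + 2 = -4

Second demand — change propagation:
  F2: re-runs because C2 -6->0; new result 0.
  E9: re-runs because F2 6->0; new result 0.
  G11: re-runs because E9 -6->0; F2 6->0; new result 0.
  H10: re-runs because C2 -6->0; G11 -6->0; new result 0.
  E8: re-runs because G11 -6->0; H10 -6->0; new result 0.
  A2: re-runs because E8 -6->0; new result 0.
  H9: re-runs because A2 6->0; new result 0.
  B8: re-runs because C2 -6->0; H9 2->0; new result 0.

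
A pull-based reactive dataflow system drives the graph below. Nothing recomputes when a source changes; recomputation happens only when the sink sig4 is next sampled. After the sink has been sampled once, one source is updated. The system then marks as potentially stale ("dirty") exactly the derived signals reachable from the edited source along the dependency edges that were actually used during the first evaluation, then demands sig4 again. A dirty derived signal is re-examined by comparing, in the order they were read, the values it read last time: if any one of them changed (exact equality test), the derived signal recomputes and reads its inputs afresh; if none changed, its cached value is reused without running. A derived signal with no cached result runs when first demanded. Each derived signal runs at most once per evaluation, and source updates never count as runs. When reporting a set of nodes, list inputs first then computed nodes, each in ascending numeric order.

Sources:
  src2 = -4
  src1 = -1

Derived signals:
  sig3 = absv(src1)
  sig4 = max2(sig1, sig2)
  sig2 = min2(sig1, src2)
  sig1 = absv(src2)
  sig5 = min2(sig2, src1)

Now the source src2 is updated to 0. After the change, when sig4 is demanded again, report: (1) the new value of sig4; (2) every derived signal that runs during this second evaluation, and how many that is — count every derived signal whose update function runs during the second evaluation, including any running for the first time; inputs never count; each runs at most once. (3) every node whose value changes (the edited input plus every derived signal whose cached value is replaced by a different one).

New value of sig4: 0.
Derived signals that run: sig1, sig2, sig4 — 3 in total.
Values that change: src2, sig1, sig2, sig4.

First evaluation (everything demanded from the output):
  sig1 = absv(-4) = 4
  sig2 = min2(4, -4) = -4
  sig4 = max2(4, -4) = 4

Propagation after the edit:
  sig1: runs — src2 -4->0; result 0.
  sig2: runs — sig1 4->0; src2 -4->0; result 0.
  sig4: runs — sig1 4->0; sig2 -4->0; result 0.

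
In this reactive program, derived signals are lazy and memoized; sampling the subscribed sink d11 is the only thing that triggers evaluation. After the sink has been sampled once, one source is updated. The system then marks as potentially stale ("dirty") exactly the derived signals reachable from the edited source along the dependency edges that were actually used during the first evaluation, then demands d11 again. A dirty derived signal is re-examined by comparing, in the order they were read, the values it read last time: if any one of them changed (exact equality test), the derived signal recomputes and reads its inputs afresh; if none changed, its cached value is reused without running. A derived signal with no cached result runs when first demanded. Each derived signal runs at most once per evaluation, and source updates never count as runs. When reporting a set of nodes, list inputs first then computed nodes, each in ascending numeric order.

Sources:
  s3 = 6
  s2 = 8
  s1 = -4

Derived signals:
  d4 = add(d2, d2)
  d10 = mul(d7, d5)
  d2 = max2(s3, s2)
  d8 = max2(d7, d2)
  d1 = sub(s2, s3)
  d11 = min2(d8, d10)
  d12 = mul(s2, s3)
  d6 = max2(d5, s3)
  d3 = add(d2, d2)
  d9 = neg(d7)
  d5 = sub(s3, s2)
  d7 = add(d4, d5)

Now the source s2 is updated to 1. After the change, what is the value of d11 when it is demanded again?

Demanding d11 again yields 17.

First demand of the output computes:
  d2 = max2(6, 8) = 8
  d4 = add(8, 8) = 16
  d5 = sub(6, 8) = -2
  d7 = add(16, -2) = 14
  d8 = max2(14, 8) = 14
  d10 = mul(14, -2) = -28
  d11 = min2(14, -28) = -28

After the edit, cleaning proceeds:
  d2: a read changed (s2 8->1) — executes, giving 6.
  d4: a read changed (d2 8->6; d2 8->6) — executes, giving 12.
  d5: a read changed (s2 8->1) — executes, giving 5.
  d7: a read changed (d4 16->12; d5 -2->5) — executes, giving 17.
  d8: a read changed (d7 14->17; d2 8->6) — executes, giving 17.
  d10: a read changed (d7 14->17; d5 -2->5) — executes, giving 85.
  d11: a read changed (d8 14->17; d10 -28->85) — executes, giving 17.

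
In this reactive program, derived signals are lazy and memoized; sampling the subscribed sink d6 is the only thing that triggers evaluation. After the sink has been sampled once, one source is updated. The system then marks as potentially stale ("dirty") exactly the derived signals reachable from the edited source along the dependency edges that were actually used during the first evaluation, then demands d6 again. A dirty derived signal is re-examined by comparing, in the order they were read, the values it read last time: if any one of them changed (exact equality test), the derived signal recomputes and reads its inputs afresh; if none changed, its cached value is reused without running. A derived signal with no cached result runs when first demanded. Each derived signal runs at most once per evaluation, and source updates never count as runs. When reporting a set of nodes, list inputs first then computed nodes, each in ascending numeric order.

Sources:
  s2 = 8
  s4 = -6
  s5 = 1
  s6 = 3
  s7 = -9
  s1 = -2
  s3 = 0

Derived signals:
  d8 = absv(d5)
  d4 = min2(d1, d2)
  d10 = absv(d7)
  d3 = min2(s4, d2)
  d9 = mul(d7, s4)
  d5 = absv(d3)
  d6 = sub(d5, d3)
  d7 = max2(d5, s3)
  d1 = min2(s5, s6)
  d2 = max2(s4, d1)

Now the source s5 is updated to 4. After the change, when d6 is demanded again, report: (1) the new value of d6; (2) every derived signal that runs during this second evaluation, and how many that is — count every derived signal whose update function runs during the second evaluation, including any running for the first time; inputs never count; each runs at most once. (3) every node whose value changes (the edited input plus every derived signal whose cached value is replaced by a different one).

First demand of the output computes:
  d1 = min2(1, 3) = 1
  d2 = max2(-6, 1) = 1
  d3 = min2(-6, 1) = -6
  d5 = absv(-6) = 6
  d6 = sub(6, -6) = 12

After the edit, cleaning proceeds:
  d1: a read changed (s5 1->4) — executes, giving 3.
  d2: a read changed (d1 1->3) — executes, giving 3.
  d3: a read changed (d2 1->3) — executes, giving -6 — identical to its old value.
  d5: dirty, but its reads are unchanged (d3 unchanged); cached 6 stands.
  d6: dirty, but its reads are unchanged (d5 unchanged, d3 unchanged); cached 12 stands.

Note the absorption at d3: it re-runs yet its value is the same, leaving the output's value untouched.

Demanding d6 again yields 12.
3 derived signals run: d1, d2, d3.
The nodes whose values change: s5, d1, d2.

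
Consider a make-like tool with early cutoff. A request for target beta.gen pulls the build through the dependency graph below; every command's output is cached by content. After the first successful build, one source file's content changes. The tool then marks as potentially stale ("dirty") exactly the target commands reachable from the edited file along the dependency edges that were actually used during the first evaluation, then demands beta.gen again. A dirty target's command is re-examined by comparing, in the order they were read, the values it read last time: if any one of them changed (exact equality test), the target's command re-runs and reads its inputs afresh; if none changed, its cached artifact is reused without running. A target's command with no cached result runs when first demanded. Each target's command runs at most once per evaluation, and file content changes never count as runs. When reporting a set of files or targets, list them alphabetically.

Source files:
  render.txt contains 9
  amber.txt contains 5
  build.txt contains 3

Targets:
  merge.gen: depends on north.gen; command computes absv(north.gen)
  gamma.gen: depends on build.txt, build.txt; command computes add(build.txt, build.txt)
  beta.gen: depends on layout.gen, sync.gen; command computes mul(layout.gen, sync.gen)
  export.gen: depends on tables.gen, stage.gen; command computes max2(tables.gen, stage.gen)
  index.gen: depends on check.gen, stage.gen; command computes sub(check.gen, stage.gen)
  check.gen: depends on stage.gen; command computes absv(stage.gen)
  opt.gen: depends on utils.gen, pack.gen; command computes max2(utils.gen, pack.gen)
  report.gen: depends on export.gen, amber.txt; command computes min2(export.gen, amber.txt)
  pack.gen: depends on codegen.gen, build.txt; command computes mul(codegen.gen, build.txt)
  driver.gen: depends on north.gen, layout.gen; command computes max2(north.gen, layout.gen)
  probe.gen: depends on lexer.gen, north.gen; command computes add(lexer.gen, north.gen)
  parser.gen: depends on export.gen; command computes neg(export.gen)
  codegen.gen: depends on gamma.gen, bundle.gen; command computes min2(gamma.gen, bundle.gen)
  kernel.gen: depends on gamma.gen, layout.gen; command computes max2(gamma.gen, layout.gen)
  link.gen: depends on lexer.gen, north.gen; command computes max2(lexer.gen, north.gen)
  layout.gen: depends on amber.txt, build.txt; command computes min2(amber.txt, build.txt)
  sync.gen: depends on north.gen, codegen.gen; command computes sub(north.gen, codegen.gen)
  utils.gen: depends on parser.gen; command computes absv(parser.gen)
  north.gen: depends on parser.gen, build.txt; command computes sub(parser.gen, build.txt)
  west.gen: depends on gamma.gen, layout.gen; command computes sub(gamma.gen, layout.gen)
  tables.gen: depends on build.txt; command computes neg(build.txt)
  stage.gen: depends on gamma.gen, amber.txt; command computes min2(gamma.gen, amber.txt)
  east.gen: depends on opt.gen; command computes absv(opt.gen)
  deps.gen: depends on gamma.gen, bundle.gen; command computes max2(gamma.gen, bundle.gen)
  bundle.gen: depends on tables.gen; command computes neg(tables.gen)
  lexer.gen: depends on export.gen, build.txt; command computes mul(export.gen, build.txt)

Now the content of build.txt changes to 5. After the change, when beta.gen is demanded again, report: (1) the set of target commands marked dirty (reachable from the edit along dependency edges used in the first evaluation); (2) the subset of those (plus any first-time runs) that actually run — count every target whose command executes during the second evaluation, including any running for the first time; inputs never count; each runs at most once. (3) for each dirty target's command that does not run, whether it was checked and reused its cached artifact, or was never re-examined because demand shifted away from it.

The edit dirties: beta.gen, bundle.gen, codegen.gen, export.gen, gamma.gen, layout.gen, north.gen, parser.gen, stage.gen, sync.gen, tables.gen.
10 target commands run: beta.gen, bundle.gen, codegen.gen, export.gen, gamma.gen, layout.gen, north.gen, stage.gen, sync.gen, tables.gen.
Cache hits after checking: parser.gen.
Note where the cutoff bites: parser.gen is checked, finds nothing changed, and keeps its cache.

First demand of the output computes:
  gamma.gen = add(3, 3) = 6
  layout.gen = min2(5, 3) = 3
  stage.gen = min2(6, 5) = 5
  tables.gen = neg(3) = -3
  bundle.gen = neg(-3) = 3
  codegen.gen = min2(6, 3) = 3
  export.gen = max2(-3, 5) = 5
  parser.gen = neg(5) = -5
  north.gen = sub(-5, 3) = -8
  sync.gen = sub(-8, 3) = -11
  beta.gen = mul(3, -11) = -33

After the edit, cleaning proceeds:
  gamma.gen: a read changed (build.txt 3->5; build.txt 3->5) — executes, giving 10.
  layout.gen: a read changed (build.txt 3->5) — executes, giving 5.
  stage.gen: a read changed (gamma.gen 6->10) — executes, giving 5 — identical to its old value.
  tables.gen: a read changed (build.txt 3->5) — executes, giving -5.
  bundle.gen: a read changed (tables.gen -3->-5) — executes, giving 5.
  codegen.gen: a read changed (gamma.gen 6->10; bundle.gen 3->5) — executes, giving 5.
  export.gen: a read changed (tables.gen -3->-5) — executes, giving 5 — identical to its old value.
  parser.gen: dirty, but its reads are unchanged (export.gen unchanged); cached -5 stands.
  north.gen: a read changed (build.txt 3->5) — executes, giving -10.
  sync.gen: a read changed (north.gen -8->-10; codegen.gen 3->5) — executes, giving -15.
  beta.gen: a read changed (layout.gen 3->5; sync.gen -11->-15) — executes, giving -75.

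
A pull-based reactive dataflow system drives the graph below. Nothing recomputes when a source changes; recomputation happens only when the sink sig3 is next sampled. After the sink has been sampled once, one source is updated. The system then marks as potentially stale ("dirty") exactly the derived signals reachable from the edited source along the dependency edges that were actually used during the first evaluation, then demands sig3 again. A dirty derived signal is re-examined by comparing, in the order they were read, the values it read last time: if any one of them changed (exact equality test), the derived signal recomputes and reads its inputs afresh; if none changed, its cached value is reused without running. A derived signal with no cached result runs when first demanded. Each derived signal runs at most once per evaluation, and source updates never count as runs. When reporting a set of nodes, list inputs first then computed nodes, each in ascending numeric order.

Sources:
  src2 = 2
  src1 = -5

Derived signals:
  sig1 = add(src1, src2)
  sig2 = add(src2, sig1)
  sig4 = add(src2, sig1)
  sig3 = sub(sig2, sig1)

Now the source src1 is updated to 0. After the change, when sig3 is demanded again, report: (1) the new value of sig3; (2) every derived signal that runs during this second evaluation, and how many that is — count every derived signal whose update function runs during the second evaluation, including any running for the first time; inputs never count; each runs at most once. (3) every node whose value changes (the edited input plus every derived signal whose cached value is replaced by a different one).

New value of sig3: 2.
Derived signals that run: sig1, sig2, sig3 — 3 in total.
Values that change: src1, sig1, sig2.

First evaluation (everything demanded from the output):
  sig1 = add(-5, 2) = -3
  sig2 = add(2, -3) = -1
  sig3 = sub(-1, -3) = 2

Propagation after the edit:
  sig1: runs — src1 -5->0; result 2.
  sig2: runs — sig1 -3->2; result 4.
  sig3: runs — sig2 -1->4; sig1 -3->2; result 2 (same value as before).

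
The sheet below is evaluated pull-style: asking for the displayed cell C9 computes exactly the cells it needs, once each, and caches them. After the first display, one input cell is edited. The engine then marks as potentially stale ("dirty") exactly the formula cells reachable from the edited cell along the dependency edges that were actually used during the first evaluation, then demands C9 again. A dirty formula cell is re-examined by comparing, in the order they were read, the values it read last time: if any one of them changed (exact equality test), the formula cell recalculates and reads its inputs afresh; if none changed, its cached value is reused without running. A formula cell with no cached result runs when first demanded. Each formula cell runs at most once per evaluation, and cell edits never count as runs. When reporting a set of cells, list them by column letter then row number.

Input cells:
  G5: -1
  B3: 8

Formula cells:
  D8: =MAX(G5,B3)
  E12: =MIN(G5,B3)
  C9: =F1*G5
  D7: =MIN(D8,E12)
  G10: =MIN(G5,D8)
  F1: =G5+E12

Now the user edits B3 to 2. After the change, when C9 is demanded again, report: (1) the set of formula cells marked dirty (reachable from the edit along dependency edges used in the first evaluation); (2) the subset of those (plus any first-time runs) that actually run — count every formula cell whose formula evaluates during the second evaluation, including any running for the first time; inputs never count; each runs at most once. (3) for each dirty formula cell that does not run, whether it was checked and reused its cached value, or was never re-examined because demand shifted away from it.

The edit dirties: C9, E12, F1.
1 formula cells run: E12.
Cache hits after checking: C9, F1.
Note the absorption at E12: it re-runs yet its value is the same, leaving the output's value untouched.

First demand of the output computes:
  E12 = MIN(-1, 8) = -1
  F1 = -1 + -1 = -2
  C9 = -2 * -1 = 2

After the edit, cleaning proceeds:
  E12: a read changed (B3 8->2) — executes, giving -1 — identical to its old value.
  F1: dirty, but its reads are unchanged (G5 unchanged, E12 unchanged); cached -2 stands.
  C9: dirty, but its reads are unchanged (F1 unchanged, G5 unchanged); cached 2 stands.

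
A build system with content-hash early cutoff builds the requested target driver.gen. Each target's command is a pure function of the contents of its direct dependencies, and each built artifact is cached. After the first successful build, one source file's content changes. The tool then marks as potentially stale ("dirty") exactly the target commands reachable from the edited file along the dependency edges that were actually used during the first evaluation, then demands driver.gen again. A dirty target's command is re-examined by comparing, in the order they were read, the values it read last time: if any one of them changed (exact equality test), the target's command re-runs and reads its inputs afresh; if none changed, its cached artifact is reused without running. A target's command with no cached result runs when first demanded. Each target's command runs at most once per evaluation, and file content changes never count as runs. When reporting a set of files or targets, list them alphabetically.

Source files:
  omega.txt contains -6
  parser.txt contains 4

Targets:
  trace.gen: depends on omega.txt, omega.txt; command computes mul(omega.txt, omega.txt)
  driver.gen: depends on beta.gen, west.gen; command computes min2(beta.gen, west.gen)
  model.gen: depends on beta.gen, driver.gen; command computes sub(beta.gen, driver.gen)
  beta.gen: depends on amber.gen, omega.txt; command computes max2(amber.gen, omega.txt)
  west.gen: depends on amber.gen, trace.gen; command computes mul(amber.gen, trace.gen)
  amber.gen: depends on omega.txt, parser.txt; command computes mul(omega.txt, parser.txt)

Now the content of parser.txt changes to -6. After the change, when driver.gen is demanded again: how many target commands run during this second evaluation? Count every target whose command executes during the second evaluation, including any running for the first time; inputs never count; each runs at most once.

Target commands that run: amber.gen, beta.gen, driver.gen, west.gen — 4 in total.

First evaluation (everything demanded from the output):
  amber.gen = mul(-6, 4) = -24
  beta.gen = max2(-24, -6) = -6
  trace.gen = mul(-6, -6) = 36
  west.gen = mul(-24, 36) = -864
  driver.gen = min2(-6, -864) = -864

Propagation after the edit:
  amber.gen: runs — parser.txt 4->-6; result 36.
  beta.gen: runs — amber.gen -24->36; result 36.
  west.gen: runs — amber.gen -24->36; result 1296.
  driver.gen: runs — beta.gen -6->36; west.gen -864->1296; result 36.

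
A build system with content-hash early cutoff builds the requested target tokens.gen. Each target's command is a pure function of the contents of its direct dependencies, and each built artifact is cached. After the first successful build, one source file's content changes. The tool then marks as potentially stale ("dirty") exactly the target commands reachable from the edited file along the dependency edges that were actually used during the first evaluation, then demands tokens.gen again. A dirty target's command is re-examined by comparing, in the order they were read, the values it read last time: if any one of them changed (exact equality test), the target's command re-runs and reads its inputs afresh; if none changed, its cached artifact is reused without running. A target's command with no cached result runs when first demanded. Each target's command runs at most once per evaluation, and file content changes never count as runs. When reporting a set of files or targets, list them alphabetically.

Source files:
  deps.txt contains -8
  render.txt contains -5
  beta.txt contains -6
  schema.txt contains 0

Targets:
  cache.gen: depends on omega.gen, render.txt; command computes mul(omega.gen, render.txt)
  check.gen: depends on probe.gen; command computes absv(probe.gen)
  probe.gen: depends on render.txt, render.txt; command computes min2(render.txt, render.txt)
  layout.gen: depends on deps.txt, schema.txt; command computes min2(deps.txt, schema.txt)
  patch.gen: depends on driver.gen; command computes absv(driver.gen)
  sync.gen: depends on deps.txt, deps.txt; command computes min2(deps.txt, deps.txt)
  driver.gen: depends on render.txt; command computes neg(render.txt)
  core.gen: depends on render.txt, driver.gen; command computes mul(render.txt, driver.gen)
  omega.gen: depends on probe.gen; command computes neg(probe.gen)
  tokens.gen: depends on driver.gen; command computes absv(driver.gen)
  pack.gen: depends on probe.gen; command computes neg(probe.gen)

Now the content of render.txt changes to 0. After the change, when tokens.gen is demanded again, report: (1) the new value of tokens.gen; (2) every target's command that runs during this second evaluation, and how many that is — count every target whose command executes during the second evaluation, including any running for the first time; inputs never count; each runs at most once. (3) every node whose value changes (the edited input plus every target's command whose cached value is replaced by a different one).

First evaluation (everything demanded from the output):
  driver.gen = neg(-5) = 5
  tokens.gen = absv(5) = 5

Propagation after the edit:
  driver.gen: runs — render.txt -5->0; result 0.
  tokens.gen: runs — driver.gen 5->0; result 0.

New value of tokens.gen: 0.
Target commands that run: driver.gen, tokens.gen — 2 in total.
Values that change: driver.gen, render.txt, tokens.gen.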